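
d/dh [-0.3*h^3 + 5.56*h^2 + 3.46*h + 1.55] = -0.9*h^2 + 11.12*h + 3.46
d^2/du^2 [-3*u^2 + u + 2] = -6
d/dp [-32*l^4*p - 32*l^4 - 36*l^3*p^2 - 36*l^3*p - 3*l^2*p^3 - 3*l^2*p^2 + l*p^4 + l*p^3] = l*(-32*l^3 - 72*l^2*p - 36*l^2 - 9*l*p^2 - 6*l*p + 4*p^3 + 3*p^2)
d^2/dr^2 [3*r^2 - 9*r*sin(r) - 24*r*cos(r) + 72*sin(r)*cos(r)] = 9*r*sin(r) + 24*r*cos(r) + 48*sin(r) - 144*sin(2*r) - 18*cos(r) + 6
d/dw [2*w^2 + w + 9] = 4*w + 1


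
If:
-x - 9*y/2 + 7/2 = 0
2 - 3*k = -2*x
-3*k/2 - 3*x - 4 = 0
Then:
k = -1/6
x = -5/4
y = 19/18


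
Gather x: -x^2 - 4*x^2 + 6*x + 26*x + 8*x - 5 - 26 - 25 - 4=-5*x^2 + 40*x - 60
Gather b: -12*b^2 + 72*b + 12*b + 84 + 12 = -12*b^2 + 84*b + 96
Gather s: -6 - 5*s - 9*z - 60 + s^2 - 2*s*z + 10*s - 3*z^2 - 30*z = s^2 + s*(5 - 2*z) - 3*z^2 - 39*z - 66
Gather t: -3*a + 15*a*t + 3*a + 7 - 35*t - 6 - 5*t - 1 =t*(15*a - 40)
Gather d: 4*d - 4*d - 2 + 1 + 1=0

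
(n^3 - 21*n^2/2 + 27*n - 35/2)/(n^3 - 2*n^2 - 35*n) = (2*n^2 - 7*n + 5)/(2*n*(n + 5))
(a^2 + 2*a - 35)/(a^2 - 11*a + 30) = (a + 7)/(a - 6)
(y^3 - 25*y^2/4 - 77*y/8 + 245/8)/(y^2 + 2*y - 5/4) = (4*y^2 - 35*y + 49)/(2*(2*y - 1))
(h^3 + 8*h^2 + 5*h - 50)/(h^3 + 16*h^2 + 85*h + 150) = (h - 2)/(h + 6)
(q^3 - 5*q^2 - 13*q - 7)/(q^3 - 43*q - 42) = (q + 1)/(q + 6)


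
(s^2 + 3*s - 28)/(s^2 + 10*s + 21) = (s - 4)/(s + 3)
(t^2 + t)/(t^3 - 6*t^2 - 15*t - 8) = t/(t^2 - 7*t - 8)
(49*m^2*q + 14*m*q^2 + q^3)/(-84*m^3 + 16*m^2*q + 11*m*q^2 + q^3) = q*(7*m + q)/(-12*m^2 + 4*m*q + q^2)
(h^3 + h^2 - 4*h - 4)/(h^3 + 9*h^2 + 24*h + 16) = (h^2 - 4)/(h^2 + 8*h + 16)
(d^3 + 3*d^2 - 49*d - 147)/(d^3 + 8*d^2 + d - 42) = (d - 7)/(d - 2)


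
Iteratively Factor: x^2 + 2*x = (x)*(x + 2)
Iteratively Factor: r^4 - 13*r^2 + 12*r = (r + 4)*(r^3 - 4*r^2 + 3*r) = r*(r + 4)*(r^2 - 4*r + 3) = r*(r - 3)*(r + 4)*(r - 1)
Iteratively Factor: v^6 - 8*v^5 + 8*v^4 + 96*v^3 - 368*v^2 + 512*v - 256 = (v - 2)*(v^5 - 6*v^4 - 4*v^3 + 88*v^2 - 192*v + 128) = (v - 2)^2*(v^4 - 4*v^3 - 12*v^2 + 64*v - 64) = (v - 4)*(v - 2)^2*(v^3 - 12*v + 16) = (v - 4)*(v - 2)^3*(v^2 + 2*v - 8) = (v - 4)*(v - 2)^3*(v + 4)*(v - 2)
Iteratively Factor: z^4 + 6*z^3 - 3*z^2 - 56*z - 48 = (z - 3)*(z^3 + 9*z^2 + 24*z + 16) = (z - 3)*(z + 1)*(z^2 + 8*z + 16) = (z - 3)*(z + 1)*(z + 4)*(z + 4)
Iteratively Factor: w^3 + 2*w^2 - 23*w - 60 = (w + 3)*(w^2 - w - 20) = (w + 3)*(w + 4)*(w - 5)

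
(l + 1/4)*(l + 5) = l^2 + 21*l/4 + 5/4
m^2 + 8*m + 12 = (m + 2)*(m + 6)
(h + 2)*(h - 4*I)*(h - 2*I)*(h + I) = h^4 + 2*h^3 - 5*I*h^3 - 2*h^2 - 10*I*h^2 - 4*h - 8*I*h - 16*I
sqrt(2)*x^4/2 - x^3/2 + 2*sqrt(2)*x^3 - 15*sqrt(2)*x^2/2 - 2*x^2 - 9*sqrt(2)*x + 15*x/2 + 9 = (x - 3)*(x + 6)*(x - sqrt(2)/2)*(sqrt(2)*x/2 + sqrt(2)/2)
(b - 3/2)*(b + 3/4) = b^2 - 3*b/4 - 9/8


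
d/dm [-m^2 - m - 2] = -2*m - 1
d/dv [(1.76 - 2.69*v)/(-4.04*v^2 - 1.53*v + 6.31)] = (-10.8676*v^2 + 14.2208*v - 14.2811)/(16.3216*v^4 + 12.3624*v^3 - 48.6439*v^2 - 19.3086*v + 39.8161)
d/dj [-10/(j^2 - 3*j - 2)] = 10*(2*j - 3)/(-j^2 + 3*j + 2)^2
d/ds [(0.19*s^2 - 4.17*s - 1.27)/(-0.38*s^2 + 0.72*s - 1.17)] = (-1.4478*s^2 - 1.4098*s + 5.7933)/(0.1444*s^4 - 0.5472*s^3 + 1.4076*s^2 - 1.6848*s + 1.3689)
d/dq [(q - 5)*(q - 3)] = 2*q - 8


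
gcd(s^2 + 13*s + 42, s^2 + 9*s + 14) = s + 7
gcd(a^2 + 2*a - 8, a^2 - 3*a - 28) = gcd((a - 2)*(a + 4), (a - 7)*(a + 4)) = a + 4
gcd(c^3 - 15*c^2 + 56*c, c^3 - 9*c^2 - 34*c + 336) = c^2 - 15*c + 56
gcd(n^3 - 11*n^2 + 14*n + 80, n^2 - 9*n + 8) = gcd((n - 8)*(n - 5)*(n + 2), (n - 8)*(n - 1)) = n - 8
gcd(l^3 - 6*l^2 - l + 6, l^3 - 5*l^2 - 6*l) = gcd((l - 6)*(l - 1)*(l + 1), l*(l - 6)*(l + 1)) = l^2 - 5*l - 6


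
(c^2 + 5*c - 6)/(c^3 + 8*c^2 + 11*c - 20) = (c + 6)/(c^2 + 9*c + 20)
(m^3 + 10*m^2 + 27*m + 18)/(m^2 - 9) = (m^2 + 7*m + 6)/(m - 3)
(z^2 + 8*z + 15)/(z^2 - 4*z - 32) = (z^2 + 8*z + 15)/(z^2 - 4*z - 32)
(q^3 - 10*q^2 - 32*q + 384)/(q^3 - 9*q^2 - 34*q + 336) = (q - 8)/(q - 7)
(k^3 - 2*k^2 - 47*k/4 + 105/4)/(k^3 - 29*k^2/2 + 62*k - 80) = (2*k^2 + k - 21)/(2*(k^2 - 12*k + 32))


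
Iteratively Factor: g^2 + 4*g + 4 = (g + 2)*(g + 2)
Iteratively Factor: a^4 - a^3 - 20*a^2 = (a)*(a^3 - a^2 - 20*a) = a*(a + 4)*(a^2 - 5*a) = a*(a - 5)*(a + 4)*(a)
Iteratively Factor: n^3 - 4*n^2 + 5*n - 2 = (n - 1)*(n^2 - 3*n + 2) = (n - 2)*(n - 1)*(n - 1)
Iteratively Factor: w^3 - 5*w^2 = (w - 5)*(w^2) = w*(w - 5)*(w)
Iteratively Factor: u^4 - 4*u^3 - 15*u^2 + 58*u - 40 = (u - 5)*(u^3 + u^2 - 10*u + 8) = (u - 5)*(u - 1)*(u^2 + 2*u - 8) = (u - 5)*(u - 1)*(u + 4)*(u - 2)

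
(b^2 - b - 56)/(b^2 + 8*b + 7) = (b - 8)/(b + 1)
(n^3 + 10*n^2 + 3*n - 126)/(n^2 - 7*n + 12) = (n^2 + 13*n + 42)/(n - 4)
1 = 1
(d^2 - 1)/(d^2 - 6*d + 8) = (d^2 - 1)/(d^2 - 6*d + 8)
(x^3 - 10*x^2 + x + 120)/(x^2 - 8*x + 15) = (x^2 - 5*x - 24)/(x - 3)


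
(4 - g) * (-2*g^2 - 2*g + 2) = 2*g^3 - 6*g^2 - 10*g + 8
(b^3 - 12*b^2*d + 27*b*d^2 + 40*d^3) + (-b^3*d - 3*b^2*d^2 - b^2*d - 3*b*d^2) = -b^3*d + b^3 - 3*b^2*d^2 - 13*b^2*d + 24*b*d^2 + 40*d^3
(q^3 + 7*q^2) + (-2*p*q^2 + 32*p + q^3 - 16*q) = -2*p*q^2 + 32*p + 2*q^3 + 7*q^2 - 16*q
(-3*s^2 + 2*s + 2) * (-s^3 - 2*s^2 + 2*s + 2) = 3*s^5 + 4*s^4 - 12*s^3 - 6*s^2 + 8*s + 4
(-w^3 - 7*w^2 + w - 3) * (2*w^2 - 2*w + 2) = -2*w^5 - 12*w^4 + 14*w^3 - 22*w^2 + 8*w - 6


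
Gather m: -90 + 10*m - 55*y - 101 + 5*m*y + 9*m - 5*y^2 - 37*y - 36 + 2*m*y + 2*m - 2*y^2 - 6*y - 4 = m*(7*y + 21) - 7*y^2 - 98*y - 231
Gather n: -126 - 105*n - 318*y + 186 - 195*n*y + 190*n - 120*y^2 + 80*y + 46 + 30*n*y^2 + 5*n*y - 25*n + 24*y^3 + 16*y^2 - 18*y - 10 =n*(30*y^2 - 190*y + 60) + 24*y^3 - 104*y^2 - 256*y + 96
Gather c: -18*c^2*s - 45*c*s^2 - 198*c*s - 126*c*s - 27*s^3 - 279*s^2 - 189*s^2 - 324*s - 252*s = -18*c^2*s + c*(-45*s^2 - 324*s) - 27*s^3 - 468*s^2 - 576*s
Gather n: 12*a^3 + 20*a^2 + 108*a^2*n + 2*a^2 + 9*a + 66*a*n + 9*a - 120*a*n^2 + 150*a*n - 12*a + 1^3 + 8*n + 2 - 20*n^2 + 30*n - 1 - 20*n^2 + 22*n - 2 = 12*a^3 + 22*a^2 + 6*a + n^2*(-120*a - 40) + n*(108*a^2 + 216*a + 60)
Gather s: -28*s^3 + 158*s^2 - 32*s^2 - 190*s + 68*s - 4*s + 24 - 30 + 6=-28*s^3 + 126*s^2 - 126*s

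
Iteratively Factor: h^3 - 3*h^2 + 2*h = (h - 1)*(h^2 - 2*h) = h*(h - 1)*(h - 2)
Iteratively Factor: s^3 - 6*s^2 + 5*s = (s)*(s^2 - 6*s + 5) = s*(s - 5)*(s - 1)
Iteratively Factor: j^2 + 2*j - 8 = (j - 2)*(j + 4)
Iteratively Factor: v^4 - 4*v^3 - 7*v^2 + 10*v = (v - 5)*(v^3 + v^2 - 2*v) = (v - 5)*(v - 1)*(v^2 + 2*v) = (v - 5)*(v - 1)*(v + 2)*(v)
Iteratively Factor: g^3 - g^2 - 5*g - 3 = (g - 3)*(g^2 + 2*g + 1) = (g - 3)*(g + 1)*(g + 1)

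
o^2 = o^2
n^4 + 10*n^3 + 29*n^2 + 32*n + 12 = (n + 1)^2*(n + 2)*(n + 6)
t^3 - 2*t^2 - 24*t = t*(t - 6)*(t + 4)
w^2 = w^2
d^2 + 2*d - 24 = (d - 4)*(d + 6)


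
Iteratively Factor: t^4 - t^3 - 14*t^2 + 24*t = (t + 4)*(t^3 - 5*t^2 + 6*t) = (t - 2)*(t + 4)*(t^2 - 3*t) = (t - 3)*(t - 2)*(t + 4)*(t)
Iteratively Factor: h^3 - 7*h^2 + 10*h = (h - 2)*(h^2 - 5*h) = h*(h - 2)*(h - 5)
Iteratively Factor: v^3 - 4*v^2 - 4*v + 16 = (v + 2)*(v^2 - 6*v + 8) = (v - 2)*(v + 2)*(v - 4)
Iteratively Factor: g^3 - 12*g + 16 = (g + 4)*(g^2 - 4*g + 4) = (g - 2)*(g + 4)*(g - 2)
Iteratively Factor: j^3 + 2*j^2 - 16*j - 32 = (j + 4)*(j^2 - 2*j - 8) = (j - 4)*(j + 4)*(j + 2)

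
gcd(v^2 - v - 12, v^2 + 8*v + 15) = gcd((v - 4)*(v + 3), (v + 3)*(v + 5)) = v + 3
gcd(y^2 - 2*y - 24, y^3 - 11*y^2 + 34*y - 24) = y - 6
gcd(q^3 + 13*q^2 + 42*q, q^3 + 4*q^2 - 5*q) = q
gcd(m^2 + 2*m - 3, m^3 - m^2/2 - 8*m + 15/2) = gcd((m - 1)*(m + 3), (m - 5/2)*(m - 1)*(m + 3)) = m^2 + 2*m - 3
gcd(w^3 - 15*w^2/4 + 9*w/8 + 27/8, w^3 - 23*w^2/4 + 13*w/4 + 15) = w - 3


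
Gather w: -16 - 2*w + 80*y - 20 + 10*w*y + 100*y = w*(10*y - 2) + 180*y - 36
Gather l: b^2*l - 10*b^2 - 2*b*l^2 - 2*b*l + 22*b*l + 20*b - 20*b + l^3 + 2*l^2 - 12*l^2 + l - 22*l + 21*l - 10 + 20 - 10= -10*b^2 + l^3 + l^2*(-2*b - 10) + l*(b^2 + 20*b)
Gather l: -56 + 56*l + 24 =56*l - 32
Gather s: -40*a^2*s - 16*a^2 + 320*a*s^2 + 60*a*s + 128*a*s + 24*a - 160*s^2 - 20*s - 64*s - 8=-16*a^2 + 24*a + s^2*(320*a - 160) + s*(-40*a^2 + 188*a - 84) - 8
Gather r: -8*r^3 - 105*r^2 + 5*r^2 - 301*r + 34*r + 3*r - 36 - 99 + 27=-8*r^3 - 100*r^2 - 264*r - 108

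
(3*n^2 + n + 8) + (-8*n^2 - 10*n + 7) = -5*n^2 - 9*n + 15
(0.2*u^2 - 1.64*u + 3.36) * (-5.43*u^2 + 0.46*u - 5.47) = -1.086*u^4 + 8.9972*u^3 - 20.0932*u^2 + 10.5164*u - 18.3792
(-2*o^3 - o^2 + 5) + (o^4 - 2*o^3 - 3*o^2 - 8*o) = o^4 - 4*o^3 - 4*o^2 - 8*o + 5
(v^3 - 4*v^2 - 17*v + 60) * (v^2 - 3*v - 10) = v^5 - 7*v^4 - 15*v^3 + 151*v^2 - 10*v - 600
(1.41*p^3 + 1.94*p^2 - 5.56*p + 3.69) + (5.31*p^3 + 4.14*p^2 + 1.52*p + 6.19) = 6.72*p^3 + 6.08*p^2 - 4.04*p + 9.88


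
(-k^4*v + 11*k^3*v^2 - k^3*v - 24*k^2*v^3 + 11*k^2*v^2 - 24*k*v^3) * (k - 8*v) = -k^5*v + 19*k^4*v^2 - k^4*v - 112*k^3*v^3 + 19*k^3*v^2 + 192*k^2*v^4 - 112*k^2*v^3 + 192*k*v^4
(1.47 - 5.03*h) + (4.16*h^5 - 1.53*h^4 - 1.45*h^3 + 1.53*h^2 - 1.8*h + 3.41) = 4.16*h^5 - 1.53*h^4 - 1.45*h^3 + 1.53*h^2 - 6.83*h + 4.88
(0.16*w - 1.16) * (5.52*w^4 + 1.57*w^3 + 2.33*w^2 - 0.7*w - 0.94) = 0.8832*w^5 - 6.152*w^4 - 1.4484*w^3 - 2.8148*w^2 + 0.6616*w + 1.0904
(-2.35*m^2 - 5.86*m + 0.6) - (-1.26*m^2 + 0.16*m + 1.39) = -1.09*m^2 - 6.02*m - 0.79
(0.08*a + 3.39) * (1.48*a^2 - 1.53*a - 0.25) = 0.1184*a^3 + 4.8948*a^2 - 5.2067*a - 0.8475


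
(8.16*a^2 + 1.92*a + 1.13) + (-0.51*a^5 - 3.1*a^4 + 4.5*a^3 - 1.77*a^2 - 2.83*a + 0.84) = -0.51*a^5 - 3.1*a^4 + 4.5*a^3 + 6.39*a^2 - 0.91*a + 1.97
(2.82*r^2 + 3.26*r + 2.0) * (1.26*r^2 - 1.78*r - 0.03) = 3.5532*r^4 - 0.912*r^3 - 3.3674*r^2 - 3.6578*r - 0.06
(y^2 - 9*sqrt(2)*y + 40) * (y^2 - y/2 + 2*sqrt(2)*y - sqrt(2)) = y^4 - 7*sqrt(2)*y^3 - y^3/2 + 4*y^2 + 7*sqrt(2)*y^2/2 - 2*y + 80*sqrt(2)*y - 40*sqrt(2)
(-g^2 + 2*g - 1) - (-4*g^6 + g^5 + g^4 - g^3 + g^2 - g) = 4*g^6 - g^5 - g^4 + g^3 - 2*g^2 + 3*g - 1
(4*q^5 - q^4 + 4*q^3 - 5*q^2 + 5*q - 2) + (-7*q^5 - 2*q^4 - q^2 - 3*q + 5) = -3*q^5 - 3*q^4 + 4*q^3 - 6*q^2 + 2*q + 3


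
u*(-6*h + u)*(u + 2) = -6*h*u^2 - 12*h*u + u^3 + 2*u^2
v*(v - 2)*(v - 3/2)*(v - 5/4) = v^4 - 19*v^3/4 + 59*v^2/8 - 15*v/4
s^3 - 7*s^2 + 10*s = s*(s - 5)*(s - 2)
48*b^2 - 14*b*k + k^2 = (-8*b + k)*(-6*b + k)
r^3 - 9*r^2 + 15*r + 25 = (r - 5)^2*(r + 1)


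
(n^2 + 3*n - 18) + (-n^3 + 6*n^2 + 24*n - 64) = -n^3 + 7*n^2 + 27*n - 82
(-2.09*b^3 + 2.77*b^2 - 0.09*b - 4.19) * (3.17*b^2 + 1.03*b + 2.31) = -6.6253*b^5 + 6.6282*b^4 - 2.2601*b^3 - 6.9763*b^2 - 4.5236*b - 9.6789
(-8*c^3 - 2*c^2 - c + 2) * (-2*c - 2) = 16*c^4 + 20*c^3 + 6*c^2 - 2*c - 4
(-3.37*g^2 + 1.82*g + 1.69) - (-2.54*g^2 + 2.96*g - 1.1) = -0.83*g^2 - 1.14*g + 2.79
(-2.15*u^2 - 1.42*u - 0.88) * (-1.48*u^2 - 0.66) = 3.182*u^4 + 2.1016*u^3 + 2.7214*u^2 + 0.9372*u + 0.5808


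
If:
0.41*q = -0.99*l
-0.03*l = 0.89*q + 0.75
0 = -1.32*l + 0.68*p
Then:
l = 0.35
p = 0.69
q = -0.85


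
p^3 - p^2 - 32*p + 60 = (p - 5)*(p - 2)*(p + 6)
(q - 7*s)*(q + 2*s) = q^2 - 5*q*s - 14*s^2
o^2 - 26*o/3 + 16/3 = (o - 8)*(o - 2/3)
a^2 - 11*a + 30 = (a - 6)*(a - 5)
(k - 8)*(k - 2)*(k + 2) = k^3 - 8*k^2 - 4*k + 32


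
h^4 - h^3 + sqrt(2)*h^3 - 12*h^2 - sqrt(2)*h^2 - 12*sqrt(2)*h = h*(h - 4)*(h + 3)*(h + sqrt(2))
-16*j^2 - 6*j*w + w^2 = (-8*j + w)*(2*j + w)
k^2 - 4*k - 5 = (k - 5)*(k + 1)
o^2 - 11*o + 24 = (o - 8)*(o - 3)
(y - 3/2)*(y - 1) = y^2 - 5*y/2 + 3/2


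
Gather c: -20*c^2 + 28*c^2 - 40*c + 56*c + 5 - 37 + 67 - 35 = 8*c^2 + 16*c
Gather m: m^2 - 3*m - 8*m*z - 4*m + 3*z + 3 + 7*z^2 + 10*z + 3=m^2 + m*(-8*z - 7) + 7*z^2 + 13*z + 6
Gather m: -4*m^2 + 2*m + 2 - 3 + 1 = -4*m^2 + 2*m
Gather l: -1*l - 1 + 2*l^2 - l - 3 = 2*l^2 - 2*l - 4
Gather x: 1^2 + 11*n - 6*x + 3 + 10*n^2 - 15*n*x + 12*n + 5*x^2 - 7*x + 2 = 10*n^2 + 23*n + 5*x^2 + x*(-15*n - 13) + 6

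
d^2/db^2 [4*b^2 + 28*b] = 8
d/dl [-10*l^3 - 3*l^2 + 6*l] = -30*l^2 - 6*l + 6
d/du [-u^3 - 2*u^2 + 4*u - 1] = -3*u^2 - 4*u + 4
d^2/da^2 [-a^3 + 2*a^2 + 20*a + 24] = 4 - 6*a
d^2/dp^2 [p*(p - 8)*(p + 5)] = 6*p - 6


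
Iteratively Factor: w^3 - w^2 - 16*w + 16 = (w - 1)*(w^2 - 16) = (w - 1)*(w + 4)*(w - 4)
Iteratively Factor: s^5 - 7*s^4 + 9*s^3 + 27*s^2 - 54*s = (s - 3)*(s^4 - 4*s^3 - 3*s^2 + 18*s) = (s - 3)^2*(s^3 - s^2 - 6*s) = s*(s - 3)^2*(s^2 - s - 6) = s*(s - 3)^3*(s + 2)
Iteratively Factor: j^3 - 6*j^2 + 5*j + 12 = (j - 4)*(j^2 - 2*j - 3) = (j - 4)*(j - 3)*(j + 1)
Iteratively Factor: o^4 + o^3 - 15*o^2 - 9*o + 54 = (o + 3)*(o^3 - 2*o^2 - 9*o + 18) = (o + 3)^2*(o^2 - 5*o + 6) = (o - 3)*(o + 3)^2*(o - 2)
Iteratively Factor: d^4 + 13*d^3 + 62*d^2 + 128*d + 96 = (d + 2)*(d^3 + 11*d^2 + 40*d + 48) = (d + 2)*(d + 4)*(d^2 + 7*d + 12) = (d + 2)*(d + 4)^2*(d + 3)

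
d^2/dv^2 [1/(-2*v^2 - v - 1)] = 2*(4*v^2 + 2*v - (4*v + 1)^2 + 2)/(2*v^2 + v + 1)^3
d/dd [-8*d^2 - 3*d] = -16*d - 3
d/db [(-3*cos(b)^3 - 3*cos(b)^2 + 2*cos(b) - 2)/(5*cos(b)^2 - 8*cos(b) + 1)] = (15*cos(b)^4 - 48*cos(b)^3 - 5*cos(b)^2 - 14*cos(b) + 14)*sin(b)/(5*sin(b)^2 + 8*cos(b) - 6)^2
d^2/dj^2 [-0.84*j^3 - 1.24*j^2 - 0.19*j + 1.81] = -5.04*j - 2.48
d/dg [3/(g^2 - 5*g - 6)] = 3*(5 - 2*g)/(-g^2 + 5*g + 6)^2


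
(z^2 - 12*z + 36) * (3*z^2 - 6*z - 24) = 3*z^4 - 42*z^3 + 156*z^2 + 72*z - 864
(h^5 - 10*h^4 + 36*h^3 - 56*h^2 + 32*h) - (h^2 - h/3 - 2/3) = h^5 - 10*h^4 + 36*h^3 - 57*h^2 + 97*h/3 + 2/3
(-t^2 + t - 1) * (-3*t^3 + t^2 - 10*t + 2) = 3*t^5 - 4*t^4 + 14*t^3 - 13*t^2 + 12*t - 2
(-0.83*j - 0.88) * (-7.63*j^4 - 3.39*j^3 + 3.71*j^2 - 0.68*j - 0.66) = 6.3329*j^5 + 9.5281*j^4 - 0.0960999999999999*j^3 - 2.7004*j^2 + 1.1462*j + 0.5808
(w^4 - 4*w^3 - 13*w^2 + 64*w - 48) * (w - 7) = w^5 - 11*w^4 + 15*w^3 + 155*w^2 - 496*w + 336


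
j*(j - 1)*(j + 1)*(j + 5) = j^4 + 5*j^3 - j^2 - 5*j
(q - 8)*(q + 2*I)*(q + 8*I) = q^3 - 8*q^2 + 10*I*q^2 - 16*q - 80*I*q + 128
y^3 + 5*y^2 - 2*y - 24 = (y - 2)*(y + 3)*(y + 4)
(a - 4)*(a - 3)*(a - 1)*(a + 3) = a^4 - 5*a^3 - 5*a^2 + 45*a - 36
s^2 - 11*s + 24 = (s - 8)*(s - 3)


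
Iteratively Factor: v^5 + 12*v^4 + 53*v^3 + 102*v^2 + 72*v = (v + 3)*(v^4 + 9*v^3 + 26*v^2 + 24*v) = (v + 2)*(v + 3)*(v^3 + 7*v^2 + 12*v) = (v + 2)*(v + 3)^2*(v^2 + 4*v) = (v + 2)*(v + 3)^2*(v + 4)*(v)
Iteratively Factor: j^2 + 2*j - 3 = (j + 3)*(j - 1)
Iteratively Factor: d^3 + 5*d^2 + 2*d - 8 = (d - 1)*(d^2 + 6*d + 8) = (d - 1)*(d + 4)*(d + 2)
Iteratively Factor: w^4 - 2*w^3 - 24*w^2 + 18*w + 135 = (w - 3)*(w^3 + w^2 - 21*w - 45) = (w - 3)*(w + 3)*(w^2 - 2*w - 15) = (w - 3)*(w + 3)^2*(w - 5)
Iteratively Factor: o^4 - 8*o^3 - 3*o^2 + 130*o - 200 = (o - 5)*(o^3 - 3*o^2 - 18*o + 40) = (o - 5)*(o + 4)*(o^2 - 7*o + 10) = (o - 5)*(o - 2)*(o + 4)*(o - 5)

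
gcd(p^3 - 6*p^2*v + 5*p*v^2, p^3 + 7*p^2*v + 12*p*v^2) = p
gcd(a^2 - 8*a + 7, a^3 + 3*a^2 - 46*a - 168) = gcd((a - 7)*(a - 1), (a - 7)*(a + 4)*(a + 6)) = a - 7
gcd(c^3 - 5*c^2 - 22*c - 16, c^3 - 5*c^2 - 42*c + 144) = c - 8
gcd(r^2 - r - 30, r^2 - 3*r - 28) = 1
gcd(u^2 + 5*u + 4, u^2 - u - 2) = u + 1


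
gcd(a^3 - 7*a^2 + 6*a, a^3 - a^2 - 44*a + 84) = a - 6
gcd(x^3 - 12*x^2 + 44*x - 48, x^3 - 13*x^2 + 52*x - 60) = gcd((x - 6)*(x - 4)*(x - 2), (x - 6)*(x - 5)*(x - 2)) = x^2 - 8*x + 12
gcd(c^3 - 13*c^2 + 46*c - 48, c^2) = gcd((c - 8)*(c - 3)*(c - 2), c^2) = 1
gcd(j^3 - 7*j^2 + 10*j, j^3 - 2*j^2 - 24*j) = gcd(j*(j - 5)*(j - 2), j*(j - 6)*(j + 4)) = j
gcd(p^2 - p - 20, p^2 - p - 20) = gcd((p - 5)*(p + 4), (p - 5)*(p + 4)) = p^2 - p - 20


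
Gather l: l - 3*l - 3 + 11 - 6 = 2 - 2*l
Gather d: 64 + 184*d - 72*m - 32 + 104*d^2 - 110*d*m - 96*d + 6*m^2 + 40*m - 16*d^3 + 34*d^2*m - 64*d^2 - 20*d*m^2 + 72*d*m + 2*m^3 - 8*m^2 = -16*d^3 + d^2*(34*m + 40) + d*(-20*m^2 - 38*m + 88) + 2*m^3 - 2*m^2 - 32*m + 32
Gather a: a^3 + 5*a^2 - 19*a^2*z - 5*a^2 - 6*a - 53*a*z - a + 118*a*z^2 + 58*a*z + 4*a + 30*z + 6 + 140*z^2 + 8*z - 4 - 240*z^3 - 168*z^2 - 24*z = a^3 - 19*a^2*z + a*(118*z^2 + 5*z - 3) - 240*z^3 - 28*z^2 + 14*z + 2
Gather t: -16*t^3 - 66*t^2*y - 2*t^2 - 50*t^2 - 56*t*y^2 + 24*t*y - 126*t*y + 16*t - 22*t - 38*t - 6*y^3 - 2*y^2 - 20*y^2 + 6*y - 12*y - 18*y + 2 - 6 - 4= -16*t^3 + t^2*(-66*y - 52) + t*(-56*y^2 - 102*y - 44) - 6*y^3 - 22*y^2 - 24*y - 8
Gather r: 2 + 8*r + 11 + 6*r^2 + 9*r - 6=6*r^2 + 17*r + 7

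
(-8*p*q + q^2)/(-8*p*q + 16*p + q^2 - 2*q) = q/(q - 2)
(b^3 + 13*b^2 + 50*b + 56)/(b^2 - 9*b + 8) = (b^3 + 13*b^2 + 50*b + 56)/(b^2 - 9*b + 8)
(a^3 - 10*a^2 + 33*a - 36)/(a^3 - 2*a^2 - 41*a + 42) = (a^3 - 10*a^2 + 33*a - 36)/(a^3 - 2*a^2 - 41*a + 42)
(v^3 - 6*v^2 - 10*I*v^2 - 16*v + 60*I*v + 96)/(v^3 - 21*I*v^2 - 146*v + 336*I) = (v^2 - 2*v*(3 + I) + 12*I)/(v^2 - 13*I*v - 42)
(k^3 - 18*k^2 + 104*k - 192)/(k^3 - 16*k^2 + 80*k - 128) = (k - 6)/(k - 4)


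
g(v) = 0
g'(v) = 0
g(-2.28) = 0.00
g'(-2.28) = 0.00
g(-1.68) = 0.00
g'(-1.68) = 0.00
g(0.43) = 0.00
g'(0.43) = 0.00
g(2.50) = 0.00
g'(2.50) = 0.00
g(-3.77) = 0.00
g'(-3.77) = 0.00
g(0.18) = 0.00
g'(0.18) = 0.00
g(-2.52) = 0.00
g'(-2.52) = 0.00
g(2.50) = 0.00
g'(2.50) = 0.00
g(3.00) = 0.00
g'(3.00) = 0.00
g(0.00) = 0.00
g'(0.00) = 0.00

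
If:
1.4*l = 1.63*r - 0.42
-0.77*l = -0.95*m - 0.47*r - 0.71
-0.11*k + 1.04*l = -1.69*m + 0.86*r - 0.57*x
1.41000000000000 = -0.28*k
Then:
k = -5.04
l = 1.20266836286285 - 0.598103729724565*x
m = -0.230628180186334*x - 0.411098947713654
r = 1.29063540368588 - 0.513708724916804*x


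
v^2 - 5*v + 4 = (v - 4)*(v - 1)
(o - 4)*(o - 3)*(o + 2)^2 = o^4 - 3*o^3 - 12*o^2 + 20*o + 48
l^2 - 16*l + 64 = (l - 8)^2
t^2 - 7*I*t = t*(t - 7*I)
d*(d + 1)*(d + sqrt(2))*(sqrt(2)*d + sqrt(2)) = sqrt(2)*d^4 + 2*d^3 + 2*sqrt(2)*d^3 + sqrt(2)*d^2 + 4*d^2 + 2*d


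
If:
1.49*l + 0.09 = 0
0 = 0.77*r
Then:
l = -0.06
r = 0.00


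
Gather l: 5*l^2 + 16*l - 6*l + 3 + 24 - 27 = 5*l^2 + 10*l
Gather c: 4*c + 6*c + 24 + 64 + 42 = 10*c + 130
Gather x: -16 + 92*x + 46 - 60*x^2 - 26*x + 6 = -60*x^2 + 66*x + 36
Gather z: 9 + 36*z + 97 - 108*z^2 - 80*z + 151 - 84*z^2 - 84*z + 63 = -192*z^2 - 128*z + 320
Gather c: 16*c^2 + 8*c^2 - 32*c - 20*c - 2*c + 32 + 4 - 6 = 24*c^2 - 54*c + 30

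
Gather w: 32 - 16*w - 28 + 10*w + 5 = 9 - 6*w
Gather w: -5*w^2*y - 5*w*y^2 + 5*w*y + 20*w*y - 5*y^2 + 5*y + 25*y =-5*w^2*y + w*(-5*y^2 + 25*y) - 5*y^2 + 30*y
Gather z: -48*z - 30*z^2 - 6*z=-30*z^2 - 54*z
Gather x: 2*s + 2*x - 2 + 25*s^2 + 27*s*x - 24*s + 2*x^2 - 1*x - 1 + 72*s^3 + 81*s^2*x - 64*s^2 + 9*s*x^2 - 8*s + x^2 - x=72*s^3 - 39*s^2 - 30*s + x^2*(9*s + 3) + x*(81*s^2 + 27*s) - 3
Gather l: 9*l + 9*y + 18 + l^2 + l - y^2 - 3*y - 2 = l^2 + 10*l - y^2 + 6*y + 16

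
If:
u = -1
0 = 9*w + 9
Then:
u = -1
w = -1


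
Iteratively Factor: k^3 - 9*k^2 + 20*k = (k)*(k^2 - 9*k + 20) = k*(k - 4)*(k - 5)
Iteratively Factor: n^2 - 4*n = (n)*(n - 4)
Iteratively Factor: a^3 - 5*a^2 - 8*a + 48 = (a + 3)*(a^2 - 8*a + 16) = (a - 4)*(a + 3)*(a - 4)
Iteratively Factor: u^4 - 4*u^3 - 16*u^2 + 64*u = (u - 4)*(u^3 - 16*u) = u*(u - 4)*(u^2 - 16) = u*(u - 4)^2*(u + 4)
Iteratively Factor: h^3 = (h)*(h^2) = h^2*(h)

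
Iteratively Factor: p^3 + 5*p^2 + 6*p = (p)*(p^2 + 5*p + 6) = p*(p + 3)*(p + 2)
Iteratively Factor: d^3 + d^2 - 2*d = (d)*(d^2 + d - 2) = d*(d - 1)*(d + 2)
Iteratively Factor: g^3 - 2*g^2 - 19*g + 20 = (g - 5)*(g^2 + 3*g - 4) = (g - 5)*(g - 1)*(g + 4)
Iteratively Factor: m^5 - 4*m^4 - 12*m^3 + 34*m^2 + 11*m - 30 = (m - 1)*(m^4 - 3*m^3 - 15*m^2 + 19*m + 30) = (m - 5)*(m - 1)*(m^3 + 2*m^2 - 5*m - 6) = (m - 5)*(m - 2)*(m - 1)*(m^2 + 4*m + 3) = (m - 5)*(m - 2)*(m - 1)*(m + 1)*(m + 3)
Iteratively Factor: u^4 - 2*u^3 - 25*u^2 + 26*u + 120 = (u - 5)*(u^3 + 3*u^2 - 10*u - 24) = (u - 5)*(u - 3)*(u^2 + 6*u + 8) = (u - 5)*(u - 3)*(u + 2)*(u + 4)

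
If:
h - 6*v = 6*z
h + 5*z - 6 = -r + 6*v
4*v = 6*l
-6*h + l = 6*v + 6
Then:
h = 24*z/31 - 27/31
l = -18*z/31 - 3/31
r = 6 - 11*z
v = -27*z/31 - 9/62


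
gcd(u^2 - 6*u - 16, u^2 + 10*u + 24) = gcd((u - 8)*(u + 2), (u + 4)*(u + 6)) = 1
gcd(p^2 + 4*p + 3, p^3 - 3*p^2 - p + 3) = p + 1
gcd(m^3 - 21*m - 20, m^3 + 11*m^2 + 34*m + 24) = m^2 + 5*m + 4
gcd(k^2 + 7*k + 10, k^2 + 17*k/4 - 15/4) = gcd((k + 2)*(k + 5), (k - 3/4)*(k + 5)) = k + 5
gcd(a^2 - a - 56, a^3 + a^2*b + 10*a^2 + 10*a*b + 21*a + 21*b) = a + 7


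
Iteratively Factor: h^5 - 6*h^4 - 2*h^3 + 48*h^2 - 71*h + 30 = (h + 3)*(h^4 - 9*h^3 + 25*h^2 - 27*h + 10) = (h - 1)*(h + 3)*(h^3 - 8*h^2 + 17*h - 10) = (h - 2)*(h - 1)*(h + 3)*(h^2 - 6*h + 5) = (h - 5)*(h - 2)*(h - 1)*(h + 3)*(h - 1)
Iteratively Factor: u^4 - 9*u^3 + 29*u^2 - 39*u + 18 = (u - 1)*(u^3 - 8*u^2 + 21*u - 18) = (u - 3)*(u - 1)*(u^2 - 5*u + 6) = (u - 3)^2*(u - 1)*(u - 2)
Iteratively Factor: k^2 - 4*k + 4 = (k - 2)*(k - 2)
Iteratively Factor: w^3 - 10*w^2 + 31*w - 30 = (w - 2)*(w^2 - 8*w + 15) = (w - 5)*(w - 2)*(w - 3)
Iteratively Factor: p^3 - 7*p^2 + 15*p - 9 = (p - 1)*(p^2 - 6*p + 9) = (p - 3)*(p - 1)*(p - 3)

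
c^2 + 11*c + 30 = (c + 5)*(c + 6)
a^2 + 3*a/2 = a*(a + 3/2)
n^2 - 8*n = n*(n - 8)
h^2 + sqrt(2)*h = h*(h + sqrt(2))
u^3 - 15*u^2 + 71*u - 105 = (u - 7)*(u - 5)*(u - 3)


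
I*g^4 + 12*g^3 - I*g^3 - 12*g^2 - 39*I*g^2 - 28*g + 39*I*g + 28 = (g - 7*I)*(g - 4*I)*(g - I)*(I*g - I)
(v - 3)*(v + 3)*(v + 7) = v^3 + 7*v^2 - 9*v - 63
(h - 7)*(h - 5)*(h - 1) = h^3 - 13*h^2 + 47*h - 35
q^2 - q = q*(q - 1)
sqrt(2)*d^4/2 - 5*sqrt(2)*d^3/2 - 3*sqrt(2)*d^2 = d^2*(d - 6)*(sqrt(2)*d/2 + sqrt(2)/2)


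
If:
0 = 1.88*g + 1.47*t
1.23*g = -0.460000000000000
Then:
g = -0.37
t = 0.48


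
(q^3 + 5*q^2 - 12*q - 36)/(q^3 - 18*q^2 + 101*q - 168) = (q^2 + 8*q + 12)/(q^2 - 15*q + 56)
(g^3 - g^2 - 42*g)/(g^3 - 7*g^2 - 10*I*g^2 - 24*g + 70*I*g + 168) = g*(g + 6)/(g^2 - 10*I*g - 24)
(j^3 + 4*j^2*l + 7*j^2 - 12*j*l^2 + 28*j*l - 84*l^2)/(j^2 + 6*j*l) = j - 2*l + 7 - 14*l/j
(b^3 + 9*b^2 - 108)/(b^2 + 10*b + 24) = (b^2 + 3*b - 18)/(b + 4)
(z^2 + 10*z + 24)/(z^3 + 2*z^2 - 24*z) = (z + 4)/(z*(z - 4))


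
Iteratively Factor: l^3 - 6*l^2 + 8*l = (l - 2)*(l^2 - 4*l) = l*(l - 2)*(l - 4)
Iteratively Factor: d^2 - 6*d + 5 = (d - 5)*(d - 1)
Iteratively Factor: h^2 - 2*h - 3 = (h - 3)*(h + 1)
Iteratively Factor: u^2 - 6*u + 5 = (u - 5)*(u - 1)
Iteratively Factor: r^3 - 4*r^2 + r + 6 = (r - 2)*(r^2 - 2*r - 3) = (r - 3)*(r - 2)*(r + 1)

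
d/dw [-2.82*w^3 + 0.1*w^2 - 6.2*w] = -8.46*w^2 + 0.2*w - 6.2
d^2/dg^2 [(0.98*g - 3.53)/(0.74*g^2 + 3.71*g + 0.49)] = ((0.98*g - 3.53)*(1.48*g + 3.71)*(2.96*g + 7.42) - (4.3512*g + 2.0472)*(0.74*g^2 + 3.71*g + 0.49))/(0.74*g^2 + 3.71*g + 0.49)^3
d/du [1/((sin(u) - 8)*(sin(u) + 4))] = 2*(2 - sin(u))*cos(u)/((sin(u) - 8)^2*(sin(u) + 4)^2)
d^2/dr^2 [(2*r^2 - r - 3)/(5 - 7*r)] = 264/(343*r^3 - 735*r^2 + 525*r - 125)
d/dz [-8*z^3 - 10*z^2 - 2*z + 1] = -24*z^2 - 20*z - 2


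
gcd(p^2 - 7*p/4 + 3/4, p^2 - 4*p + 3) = p - 1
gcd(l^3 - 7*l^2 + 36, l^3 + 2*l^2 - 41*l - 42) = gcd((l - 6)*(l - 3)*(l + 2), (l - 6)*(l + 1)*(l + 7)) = l - 6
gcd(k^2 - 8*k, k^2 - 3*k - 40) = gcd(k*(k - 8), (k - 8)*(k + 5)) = k - 8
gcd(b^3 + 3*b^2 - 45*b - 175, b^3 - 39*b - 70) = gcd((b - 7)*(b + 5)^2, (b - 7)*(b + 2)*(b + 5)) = b^2 - 2*b - 35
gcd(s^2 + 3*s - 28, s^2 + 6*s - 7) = s + 7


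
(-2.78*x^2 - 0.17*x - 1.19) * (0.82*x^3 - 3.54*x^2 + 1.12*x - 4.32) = -2.2796*x^5 + 9.7018*x^4 - 3.4876*x^3 + 16.0318*x^2 - 0.5984*x + 5.1408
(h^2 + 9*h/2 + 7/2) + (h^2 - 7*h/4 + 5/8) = 2*h^2 + 11*h/4 + 33/8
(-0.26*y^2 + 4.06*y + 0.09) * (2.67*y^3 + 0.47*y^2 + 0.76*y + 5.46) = -0.6942*y^5 + 10.718*y^4 + 1.9509*y^3 + 1.7083*y^2 + 22.236*y + 0.4914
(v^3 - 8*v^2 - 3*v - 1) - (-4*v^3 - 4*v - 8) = 5*v^3 - 8*v^2 + v + 7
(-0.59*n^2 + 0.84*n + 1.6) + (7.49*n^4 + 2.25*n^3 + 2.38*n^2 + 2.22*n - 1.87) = 7.49*n^4 + 2.25*n^3 + 1.79*n^2 + 3.06*n - 0.27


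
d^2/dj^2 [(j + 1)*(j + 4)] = 2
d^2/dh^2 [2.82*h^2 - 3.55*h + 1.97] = 5.64000000000000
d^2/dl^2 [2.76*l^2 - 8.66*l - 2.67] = 5.52000000000000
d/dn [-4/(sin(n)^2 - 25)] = 8*sin(n)*cos(n)/(sin(n)^2 - 25)^2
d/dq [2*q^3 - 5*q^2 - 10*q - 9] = 6*q^2 - 10*q - 10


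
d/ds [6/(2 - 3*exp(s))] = 18*exp(s)/(3*exp(s) - 2)^2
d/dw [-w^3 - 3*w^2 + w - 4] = -3*w^2 - 6*w + 1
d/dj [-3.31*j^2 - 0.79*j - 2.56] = -6.62*j - 0.79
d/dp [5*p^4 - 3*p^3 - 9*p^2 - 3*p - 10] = 20*p^3 - 9*p^2 - 18*p - 3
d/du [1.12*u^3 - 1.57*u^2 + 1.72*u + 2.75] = 3.36*u^2 - 3.14*u + 1.72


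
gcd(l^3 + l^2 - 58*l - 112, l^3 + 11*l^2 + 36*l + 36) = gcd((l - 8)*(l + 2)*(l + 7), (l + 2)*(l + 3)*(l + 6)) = l + 2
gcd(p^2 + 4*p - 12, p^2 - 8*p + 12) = p - 2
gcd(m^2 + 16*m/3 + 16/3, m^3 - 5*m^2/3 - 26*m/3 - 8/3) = 1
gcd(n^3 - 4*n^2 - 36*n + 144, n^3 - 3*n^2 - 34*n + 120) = n^2 + 2*n - 24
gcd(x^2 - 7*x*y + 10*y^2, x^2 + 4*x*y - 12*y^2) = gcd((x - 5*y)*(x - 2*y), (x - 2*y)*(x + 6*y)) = x - 2*y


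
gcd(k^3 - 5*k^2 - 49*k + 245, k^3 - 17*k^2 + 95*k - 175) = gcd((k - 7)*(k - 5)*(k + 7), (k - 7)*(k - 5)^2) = k^2 - 12*k + 35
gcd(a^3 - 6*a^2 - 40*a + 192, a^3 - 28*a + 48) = a^2 + 2*a - 24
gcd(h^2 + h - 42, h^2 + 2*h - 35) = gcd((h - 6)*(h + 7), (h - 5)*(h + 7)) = h + 7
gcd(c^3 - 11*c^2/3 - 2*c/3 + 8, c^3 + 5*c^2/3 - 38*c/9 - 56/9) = c^2 - 2*c/3 - 8/3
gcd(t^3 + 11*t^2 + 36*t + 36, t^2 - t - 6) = t + 2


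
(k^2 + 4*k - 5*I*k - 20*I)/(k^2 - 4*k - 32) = (k - 5*I)/(k - 8)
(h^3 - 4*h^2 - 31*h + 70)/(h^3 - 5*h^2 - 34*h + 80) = (h - 7)/(h - 8)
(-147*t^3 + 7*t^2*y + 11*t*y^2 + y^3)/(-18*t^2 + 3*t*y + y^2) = (49*t^2 + 14*t*y + y^2)/(6*t + y)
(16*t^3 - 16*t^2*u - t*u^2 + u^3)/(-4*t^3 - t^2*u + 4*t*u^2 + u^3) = (-4*t + u)/(t + u)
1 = 1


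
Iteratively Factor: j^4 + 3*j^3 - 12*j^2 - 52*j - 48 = (j - 4)*(j^3 + 7*j^2 + 16*j + 12) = (j - 4)*(j + 2)*(j^2 + 5*j + 6) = (j - 4)*(j + 2)*(j + 3)*(j + 2)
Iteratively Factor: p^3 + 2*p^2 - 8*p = (p)*(p^2 + 2*p - 8) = p*(p + 4)*(p - 2)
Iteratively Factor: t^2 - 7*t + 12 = (t - 3)*(t - 4)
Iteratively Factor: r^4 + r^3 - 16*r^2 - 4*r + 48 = (r - 3)*(r^3 + 4*r^2 - 4*r - 16) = (r - 3)*(r + 4)*(r^2 - 4) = (r - 3)*(r - 2)*(r + 4)*(r + 2)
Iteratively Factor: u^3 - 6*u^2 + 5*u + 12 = (u - 4)*(u^2 - 2*u - 3) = (u - 4)*(u + 1)*(u - 3)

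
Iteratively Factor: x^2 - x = (x)*(x - 1)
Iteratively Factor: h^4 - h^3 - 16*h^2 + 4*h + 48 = (h - 4)*(h^3 + 3*h^2 - 4*h - 12) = (h - 4)*(h + 2)*(h^2 + h - 6) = (h - 4)*(h + 2)*(h + 3)*(h - 2)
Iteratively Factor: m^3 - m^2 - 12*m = (m - 4)*(m^2 + 3*m) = (m - 4)*(m + 3)*(m)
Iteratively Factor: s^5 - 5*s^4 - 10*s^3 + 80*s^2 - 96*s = (s + 4)*(s^4 - 9*s^3 + 26*s^2 - 24*s) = (s - 4)*(s + 4)*(s^3 - 5*s^2 + 6*s) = (s - 4)*(s - 3)*(s + 4)*(s^2 - 2*s) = s*(s - 4)*(s - 3)*(s + 4)*(s - 2)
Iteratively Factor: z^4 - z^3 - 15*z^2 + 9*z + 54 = (z - 3)*(z^3 + 2*z^2 - 9*z - 18) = (z - 3)*(z + 2)*(z^2 - 9) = (z - 3)^2*(z + 2)*(z + 3)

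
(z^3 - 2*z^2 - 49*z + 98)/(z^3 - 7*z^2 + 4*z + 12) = (z^2 - 49)/(z^2 - 5*z - 6)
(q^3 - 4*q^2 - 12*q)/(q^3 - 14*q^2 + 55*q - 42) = q*(q + 2)/(q^2 - 8*q + 7)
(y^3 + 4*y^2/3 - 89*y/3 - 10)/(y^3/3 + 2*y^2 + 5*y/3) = (3*y^3 + 4*y^2 - 89*y - 30)/(y*(y^2 + 6*y + 5))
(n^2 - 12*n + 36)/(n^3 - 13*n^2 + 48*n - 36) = 1/(n - 1)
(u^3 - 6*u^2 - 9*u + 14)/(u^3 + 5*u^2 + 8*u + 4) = (u^2 - 8*u + 7)/(u^2 + 3*u + 2)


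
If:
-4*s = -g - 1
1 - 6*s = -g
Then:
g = -1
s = 0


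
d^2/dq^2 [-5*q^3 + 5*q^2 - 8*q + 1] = 10 - 30*q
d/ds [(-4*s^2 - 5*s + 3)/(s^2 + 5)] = (5*s^2 - 46*s - 25)/(s^4 + 10*s^2 + 25)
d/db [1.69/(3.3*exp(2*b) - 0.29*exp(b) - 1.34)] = (0.4901 - 11.154*exp(b))*exp(b)/(-3.3*exp(2*b) + 0.29*exp(b) + 1.34)^2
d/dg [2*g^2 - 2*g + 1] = 4*g - 2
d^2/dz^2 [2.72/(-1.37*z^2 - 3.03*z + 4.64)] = (10.210336*z^2 + 22.581984*z - 2.72*(2.74*z + 3.03)*(5.48*z + 6.06) - 34.580992)/(1.37*z^2 + 3.03*z - 4.64)^3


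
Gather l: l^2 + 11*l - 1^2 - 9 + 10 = l^2 + 11*l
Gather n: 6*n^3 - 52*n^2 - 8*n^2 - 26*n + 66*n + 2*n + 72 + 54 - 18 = 6*n^3 - 60*n^2 + 42*n + 108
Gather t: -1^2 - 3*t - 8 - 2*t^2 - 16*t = -2*t^2 - 19*t - 9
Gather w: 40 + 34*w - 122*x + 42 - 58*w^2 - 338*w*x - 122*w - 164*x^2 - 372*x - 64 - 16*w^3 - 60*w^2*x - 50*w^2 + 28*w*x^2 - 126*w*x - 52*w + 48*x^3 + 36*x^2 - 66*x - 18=-16*w^3 + w^2*(-60*x - 108) + w*(28*x^2 - 464*x - 140) + 48*x^3 - 128*x^2 - 560*x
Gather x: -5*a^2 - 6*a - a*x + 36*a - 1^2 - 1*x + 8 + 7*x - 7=-5*a^2 + 30*a + x*(6 - a)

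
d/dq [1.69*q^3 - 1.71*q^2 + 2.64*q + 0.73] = 5.07*q^2 - 3.42*q + 2.64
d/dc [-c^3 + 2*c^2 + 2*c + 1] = -3*c^2 + 4*c + 2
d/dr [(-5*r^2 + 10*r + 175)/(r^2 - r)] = 5*(-r^2 - 70*r + 35)/(r^2*(r^2 - 2*r + 1))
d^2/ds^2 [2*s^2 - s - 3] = 4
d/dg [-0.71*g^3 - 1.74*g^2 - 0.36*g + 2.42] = -2.13*g^2 - 3.48*g - 0.36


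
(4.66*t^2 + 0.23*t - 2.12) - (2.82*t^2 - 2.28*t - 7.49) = 1.84*t^2 + 2.51*t + 5.37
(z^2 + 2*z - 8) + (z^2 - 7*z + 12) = 2*z^2 - 5*z + 4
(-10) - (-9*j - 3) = 9*j - 7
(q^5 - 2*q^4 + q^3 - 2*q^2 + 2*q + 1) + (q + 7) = q^5 - 2*q^4 + q^3 - 2*q^2 + 3*q + 8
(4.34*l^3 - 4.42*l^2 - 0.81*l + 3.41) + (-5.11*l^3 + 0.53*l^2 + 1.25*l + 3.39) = -0.77*l^3 - 3.89*l^2 + 0.44*l + 6.8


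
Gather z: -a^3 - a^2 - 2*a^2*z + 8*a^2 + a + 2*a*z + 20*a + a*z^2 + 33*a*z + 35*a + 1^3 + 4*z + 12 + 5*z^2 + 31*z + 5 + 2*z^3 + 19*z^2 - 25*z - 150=-a^3 + 7*a^2 + 56*a + 2*z^3 + z^2*(a + 24) + z*(-2*a^2 + 35*a + 10) - 132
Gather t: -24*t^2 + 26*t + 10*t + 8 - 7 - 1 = -24*t^2 + 36*t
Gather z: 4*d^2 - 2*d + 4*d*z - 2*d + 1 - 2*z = 4*d^2 - 4*d + z*(4*d - 2) + 1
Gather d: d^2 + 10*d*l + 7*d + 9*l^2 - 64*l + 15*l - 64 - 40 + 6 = d^2 + d*(10*l + 7) + 9*l^2 - 49*l - 98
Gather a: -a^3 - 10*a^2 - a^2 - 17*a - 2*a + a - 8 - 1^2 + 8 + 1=-a^3 - 11*a^2 - 18*a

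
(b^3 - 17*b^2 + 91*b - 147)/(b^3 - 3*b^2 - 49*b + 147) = (b - 7)/(b + 7)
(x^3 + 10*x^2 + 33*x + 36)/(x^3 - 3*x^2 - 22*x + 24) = (x^2 + 6*x + 9)/(x^2 - 7*x + 6)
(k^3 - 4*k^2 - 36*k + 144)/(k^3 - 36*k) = (k - 4)/k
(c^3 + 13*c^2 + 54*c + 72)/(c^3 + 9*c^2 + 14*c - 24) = (c + 3)/(c - 1)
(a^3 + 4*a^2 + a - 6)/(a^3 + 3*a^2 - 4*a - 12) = (a - 1)/(a - 2)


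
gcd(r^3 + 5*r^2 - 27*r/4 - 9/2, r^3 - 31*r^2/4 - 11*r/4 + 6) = 1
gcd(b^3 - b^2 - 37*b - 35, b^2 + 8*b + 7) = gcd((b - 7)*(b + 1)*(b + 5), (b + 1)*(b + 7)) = b + 1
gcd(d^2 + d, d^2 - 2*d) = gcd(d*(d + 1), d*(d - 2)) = d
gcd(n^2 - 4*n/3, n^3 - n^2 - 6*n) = n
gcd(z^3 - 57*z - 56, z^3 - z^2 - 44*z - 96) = z - 8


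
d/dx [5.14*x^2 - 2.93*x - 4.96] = 10.28*x - 2.93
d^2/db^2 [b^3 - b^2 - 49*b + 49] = 6*b - 2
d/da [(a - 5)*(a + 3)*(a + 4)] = 3*a^2 + 4*a - 23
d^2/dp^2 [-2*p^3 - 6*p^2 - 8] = -12*p - 12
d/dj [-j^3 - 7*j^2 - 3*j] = -3*j^2 - 14*j - 3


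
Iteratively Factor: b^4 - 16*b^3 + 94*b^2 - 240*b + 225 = (b - 5)*(b^3 - 11*b^2 + 39*b - 45) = (b - 5)*(b - 3)*(b^2 - 8*b + 15) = (b - 5)*(b - 3)^2*(b - 5)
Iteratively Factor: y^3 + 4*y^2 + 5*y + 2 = (y + 2)*(y^2 + 2*y + 1) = (y + 1)*(y + 2)*(y + 1)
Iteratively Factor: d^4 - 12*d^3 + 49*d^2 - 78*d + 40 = (d - 4)*(d^3 - 8*d^2 + 17*d - 10) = (d - 5)*(d - 4)*(d^2 - 3*d + 2) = (d - 5)*(d - 4)*(d - 1)*(d - 2)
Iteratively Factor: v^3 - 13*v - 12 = (v + 3)*(v^2 - 3*v - 4) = (v + 1)*(v + 3)*(v - 4)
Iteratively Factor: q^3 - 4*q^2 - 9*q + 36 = (q + 3)*(q^2 - 7*q + 12) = (q - 3)*(q + 3)*(q - 4)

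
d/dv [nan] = 0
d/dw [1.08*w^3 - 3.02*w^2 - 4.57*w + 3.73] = 3.24*w^2 - 6.04*w - 4.57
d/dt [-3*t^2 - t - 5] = -6*t - 1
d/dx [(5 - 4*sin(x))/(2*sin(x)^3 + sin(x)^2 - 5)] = 2*(8*sin(x)^3 - 13*sin(x)^2 - 5*sin(x) + 10)*cos(x)/(2*sin(x)^3 + sin(x)^2 - 5)^2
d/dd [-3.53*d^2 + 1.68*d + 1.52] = 1.68 - 7.06*d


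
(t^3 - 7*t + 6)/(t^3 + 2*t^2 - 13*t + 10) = (t + 3)/(t + 5)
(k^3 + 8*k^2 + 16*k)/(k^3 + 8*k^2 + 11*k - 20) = k*(k + 4)/(k^2 + 4*k - 5)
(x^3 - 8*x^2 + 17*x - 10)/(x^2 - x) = x - 7 + 10/x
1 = 1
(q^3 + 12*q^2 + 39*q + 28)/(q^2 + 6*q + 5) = (q^2 + 11*q + 28)/(q + 5)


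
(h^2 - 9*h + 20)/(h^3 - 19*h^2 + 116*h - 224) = (h - 5)/(h^2 - 15*h + 56)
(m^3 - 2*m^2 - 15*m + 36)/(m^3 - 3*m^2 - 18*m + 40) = (m^2 - 6*m + 9)/(m^2 - 7*m + 10)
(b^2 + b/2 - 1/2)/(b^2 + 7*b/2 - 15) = (2*b^2 + b - 1)/(2*b^2 + 7*b - 30)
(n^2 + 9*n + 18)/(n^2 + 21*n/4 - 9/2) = 4*(n + 3)/(4*n - 3)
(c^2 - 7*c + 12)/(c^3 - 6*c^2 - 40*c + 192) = (c - 3)/(c^2 - 2*c - 48)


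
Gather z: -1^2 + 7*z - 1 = 7*z - 2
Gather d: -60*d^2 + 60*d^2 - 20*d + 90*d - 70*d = 0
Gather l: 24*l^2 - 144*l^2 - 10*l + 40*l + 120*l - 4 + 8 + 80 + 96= -120*l^2 + 150*l + 180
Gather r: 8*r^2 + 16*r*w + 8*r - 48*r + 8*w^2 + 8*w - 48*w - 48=8*r^2 + r*(16*w - 40) + 8*w^2 - 40*w - 48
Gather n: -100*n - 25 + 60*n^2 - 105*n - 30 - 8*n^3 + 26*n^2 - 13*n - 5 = -8*n^3 + 86*n^2 - 218*n - 60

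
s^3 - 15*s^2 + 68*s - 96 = (s - 8)*(s - 4)*(s - 3)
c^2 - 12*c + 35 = (c - 7)*(c - 5)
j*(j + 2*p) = j^2 + 2*j*p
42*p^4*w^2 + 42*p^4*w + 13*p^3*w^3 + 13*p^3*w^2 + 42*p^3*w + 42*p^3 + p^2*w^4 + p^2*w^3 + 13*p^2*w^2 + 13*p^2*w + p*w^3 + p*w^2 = (6*p + w)*(7*p + w)*(p*w + 1)*(p*w + p)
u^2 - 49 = (u - 7)*(u + 7)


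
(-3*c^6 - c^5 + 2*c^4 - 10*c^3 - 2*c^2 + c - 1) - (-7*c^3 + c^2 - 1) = -3*c^6 - c^5 + 2*c^4 - 3*c^3 - 3*c^2 + c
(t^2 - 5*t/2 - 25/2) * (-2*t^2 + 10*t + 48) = -2*t^4 + 15*t^3 + 48*t^2 - 245*t - 600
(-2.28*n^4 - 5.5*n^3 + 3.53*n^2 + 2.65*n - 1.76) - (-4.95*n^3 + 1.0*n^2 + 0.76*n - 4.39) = -2.28*n^4 - 0.55*n^3 + 2.53*n^2 + 1.89*n + 2.63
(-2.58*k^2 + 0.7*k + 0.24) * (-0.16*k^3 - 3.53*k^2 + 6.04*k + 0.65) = 0.4128*k^5 + 8.9954*k^4 - 18.0926*k^3 + 1.7038*k^2 + 1.9046*k + 0.156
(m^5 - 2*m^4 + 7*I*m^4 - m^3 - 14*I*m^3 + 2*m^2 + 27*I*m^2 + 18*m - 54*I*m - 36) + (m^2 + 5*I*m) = m^5 - 2*m^4 + 7*I*m^4 - m^3 - 14*I*m^3 + 3*m^2 + 27*I*m^2 + 18*m - 49*I*m - 36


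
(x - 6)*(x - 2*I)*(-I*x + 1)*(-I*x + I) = -x^4 + 7*x^3 + I*x^3 - 8*x^2 - 7*I*x^2 + 14*x + 6*I*x - 12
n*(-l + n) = -l*n + n^2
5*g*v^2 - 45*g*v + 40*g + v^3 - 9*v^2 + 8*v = (5*g + v)*(v - 8)*(v - 1)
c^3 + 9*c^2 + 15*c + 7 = (c + 1)^2*(c + 7)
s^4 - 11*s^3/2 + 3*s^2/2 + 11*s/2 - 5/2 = (s - 5)*(s - 1)*(s - 1/2)*(s + 1)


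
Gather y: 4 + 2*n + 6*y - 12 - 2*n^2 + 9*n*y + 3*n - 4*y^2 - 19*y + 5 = -2*n^2 + 5*n - 4*y^2 + y*(9*n - 13) - 3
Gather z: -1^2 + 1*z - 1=z - 2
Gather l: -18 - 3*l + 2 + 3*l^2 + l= 3*l^2 - 2*l - 16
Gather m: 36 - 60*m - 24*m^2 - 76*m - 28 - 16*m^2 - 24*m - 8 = -40*m^2 - 160*m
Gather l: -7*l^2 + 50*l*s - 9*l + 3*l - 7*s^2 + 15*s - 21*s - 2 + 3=-7*l^2 + l*(50*s - 6) - 7*s^2 - 6*s + 1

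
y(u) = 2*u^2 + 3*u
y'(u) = 4*u + 3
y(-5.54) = 44.76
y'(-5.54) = -19.16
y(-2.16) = 2.85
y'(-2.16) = -5.64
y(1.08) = 5.57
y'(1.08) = 7.32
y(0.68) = 2.96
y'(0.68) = 5.72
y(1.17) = 6.25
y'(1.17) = 7.68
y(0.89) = 4.25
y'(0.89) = 6.56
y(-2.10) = 2.52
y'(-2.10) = -5.40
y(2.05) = 14.56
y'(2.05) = 11.20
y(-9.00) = 135.00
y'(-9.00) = -33.00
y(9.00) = 189.00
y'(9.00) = 39.00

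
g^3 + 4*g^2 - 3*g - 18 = (g - 2)*(g + 3)^2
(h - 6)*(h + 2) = h^2 - 4*h - 12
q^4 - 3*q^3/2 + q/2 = q*(q - 1)^2*(q + 1/2)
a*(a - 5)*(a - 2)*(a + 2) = a^4 - 5*a^3 - 4*a^2 + 20*a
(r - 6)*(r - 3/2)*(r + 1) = r^3 - 13*r^2/2 + 3*r/2 + 9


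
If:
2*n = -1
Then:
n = -1/2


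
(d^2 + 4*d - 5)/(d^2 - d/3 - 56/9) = 9*(-d^2 - 4*d + 5)/(-9*d^2 + 3*d + 56)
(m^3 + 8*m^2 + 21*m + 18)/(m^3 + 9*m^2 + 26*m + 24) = (m + 3)/(m + 4)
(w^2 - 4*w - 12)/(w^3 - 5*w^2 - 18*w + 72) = (w + 2)/(w^2 + w - 12)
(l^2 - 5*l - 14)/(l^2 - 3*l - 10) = (l - 7)/(l - 5)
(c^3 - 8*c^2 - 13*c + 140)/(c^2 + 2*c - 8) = (c^2 - 12*c + 35)/(c - 2)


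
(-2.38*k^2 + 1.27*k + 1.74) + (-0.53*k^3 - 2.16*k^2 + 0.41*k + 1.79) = -0.53*k^3 - 4.54*k^2 + 1.68*k + 3.53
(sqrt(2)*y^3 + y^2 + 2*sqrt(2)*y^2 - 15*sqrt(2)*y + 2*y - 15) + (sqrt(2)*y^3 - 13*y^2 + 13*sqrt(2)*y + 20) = 2*sqrt(2)*y^3 - 12*y^2 + 2*sqrt(2)*y^2 - 2*sqrt(2)*y + 2*y + 5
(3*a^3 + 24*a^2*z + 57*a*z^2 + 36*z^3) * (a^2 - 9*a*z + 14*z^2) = 3*a^5 - 3*a^4*z - 117*a^3*z^2 - 141*a^2*z^3 + 474*a*z^4 + 504*z^5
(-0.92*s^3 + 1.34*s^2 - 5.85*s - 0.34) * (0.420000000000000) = -0.3864*s^3 + 0.5628*s^2 - 2.457*s - 0.1428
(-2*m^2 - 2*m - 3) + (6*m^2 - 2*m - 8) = 4*m^2 - 4*m - 11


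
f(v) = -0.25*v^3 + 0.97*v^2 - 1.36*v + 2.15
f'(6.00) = -16.72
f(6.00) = -25.09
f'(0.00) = -1.36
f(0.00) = 2.15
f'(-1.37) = -5.43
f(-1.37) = 6.48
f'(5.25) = -11.85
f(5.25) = -14.43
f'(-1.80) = -7.28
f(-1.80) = 9.20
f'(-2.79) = -12.61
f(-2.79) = 18.92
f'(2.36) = -0.96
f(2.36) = 1.06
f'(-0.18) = -1.73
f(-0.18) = 2.43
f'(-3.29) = -15.86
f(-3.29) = 26.03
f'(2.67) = -1.53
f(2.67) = 0.68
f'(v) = -0.75*v^2 + 1.94*v - 1.36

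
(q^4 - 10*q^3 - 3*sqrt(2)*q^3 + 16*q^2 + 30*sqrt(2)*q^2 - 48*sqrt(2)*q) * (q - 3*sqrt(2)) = q^5 - 10*q^4 - 6*sqrt(2)*q^4 + 34*q^3 + 60*sqrt(2)*q^3 - 180*q^2 - 96*sqrt(2)*q^2 + 288*q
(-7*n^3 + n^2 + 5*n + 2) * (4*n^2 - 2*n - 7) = -28*n^5 + 18*n^4 + 67*n^3 - 9*n^2 - 39*n - 14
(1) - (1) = 0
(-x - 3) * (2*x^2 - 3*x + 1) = -2*x^3 - 3*x^2 + 8*x - 3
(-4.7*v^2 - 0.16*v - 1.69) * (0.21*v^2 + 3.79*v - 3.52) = -0.987*v^4 - 17.8466*v^3 + 15.5827*v^2 - 5.8419*v + 5.9488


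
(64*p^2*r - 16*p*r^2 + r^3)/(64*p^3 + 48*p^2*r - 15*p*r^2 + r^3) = r/(p + r)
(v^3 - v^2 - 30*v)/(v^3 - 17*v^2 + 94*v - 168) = v*(v + 5)/(v^2 - 11*v + 28)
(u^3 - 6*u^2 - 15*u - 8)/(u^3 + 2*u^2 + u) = (u - 8)/u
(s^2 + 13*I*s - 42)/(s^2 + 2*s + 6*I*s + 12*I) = (s + 7*I)/(s + 2)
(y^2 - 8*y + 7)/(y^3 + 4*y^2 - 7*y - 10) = (y^2 - 8*y + 7)/(y^3 + 4*y^2 - 7*y - 10)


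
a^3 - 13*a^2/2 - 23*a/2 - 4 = (a - 8)*(a + 1/2)*(a + 1)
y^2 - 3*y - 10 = (y - 5)*(y + 2)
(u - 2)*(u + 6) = u^2 + 4*u - 12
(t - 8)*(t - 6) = t^2 - 14*t + 48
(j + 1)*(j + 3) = j^2 + 4*j + 3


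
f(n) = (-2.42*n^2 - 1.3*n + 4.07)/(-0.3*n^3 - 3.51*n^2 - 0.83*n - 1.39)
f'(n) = (-4.84*n - 1.3)/(-0.3*n^3 - 3.51*n^2 - 0.83*n - 1.39) + (-2.42*n^2 - 1.3*n + 4.07)*(0.9*n^2 + 7.02*n + 0.83)/(-0.3*n^3 - 3.51*n^2 - 0.83*n - 1.39)^2 = (-0.726*n^4 - 0.780000000000001*n^3 + 1.1086*n^2 + 35.299*n + 5.1851)/(0.09*n^6 + 2.106*n^5 + 12.8181*n^4 + 6.6606*n^3 + 10.4467*n^2 + 2.3074*n + 1.9321)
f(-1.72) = 0.10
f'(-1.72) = -0.70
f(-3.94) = 0.83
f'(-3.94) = -0.21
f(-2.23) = 0.37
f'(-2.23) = -0.41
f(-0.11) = -3.12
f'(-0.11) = 0.73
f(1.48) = 0.28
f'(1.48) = 0.42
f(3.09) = 0.50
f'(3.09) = 0.02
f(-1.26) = -0.35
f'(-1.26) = -1.34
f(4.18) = 0.50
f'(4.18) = -0.01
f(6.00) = 0.46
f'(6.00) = -0.02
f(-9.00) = 3.03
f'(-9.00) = -1.25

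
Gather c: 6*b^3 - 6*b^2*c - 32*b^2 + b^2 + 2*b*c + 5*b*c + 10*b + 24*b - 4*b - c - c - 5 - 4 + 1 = 6*b^3 - 31*b^2 + 30*b + c*(-6*b^2 + 7*b - 2) - 8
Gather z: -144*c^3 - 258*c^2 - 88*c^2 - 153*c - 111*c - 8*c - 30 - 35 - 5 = -144*c^3 - 346*c^2 - 272*c - 70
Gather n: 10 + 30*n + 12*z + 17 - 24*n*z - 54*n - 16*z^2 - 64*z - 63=n*(-24*z - 24) - 16*z^2 - 52*z - 36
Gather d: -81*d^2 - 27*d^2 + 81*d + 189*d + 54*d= -108*d^2 + 324*d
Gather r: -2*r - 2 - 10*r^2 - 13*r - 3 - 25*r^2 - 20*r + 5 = -35*r^2 - 35*r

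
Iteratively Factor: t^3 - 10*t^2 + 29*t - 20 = (t - 4)*(t^2 - 6*t + 5) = (t - 5)*(t - 4)*(t - 1)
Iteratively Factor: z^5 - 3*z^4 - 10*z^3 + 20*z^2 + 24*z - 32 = (z + 2)*(z^4 - 5*z^3 + 20*z - 16) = (z - 4)*(z + 2)*(z^3 - z^2 - 4*z + 4) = (z - 4)*(z + 2)^2*(z^2 - 3*z + 2) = (z - 4)*(z - 2)*(z + 2)^2*(z - 1)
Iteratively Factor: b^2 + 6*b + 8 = (b + 2)*(b + 4)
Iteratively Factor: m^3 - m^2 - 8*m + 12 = (m - 2)*(m^2 + m - 6) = (m - 2)^2*(m + 3)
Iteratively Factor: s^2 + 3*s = (s + 3)*(s)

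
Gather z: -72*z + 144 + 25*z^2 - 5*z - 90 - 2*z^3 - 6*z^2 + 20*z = -2*z^3 + 19*z^2 - 57*z + 54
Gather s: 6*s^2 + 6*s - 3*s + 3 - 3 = 6*s^2 + 3*s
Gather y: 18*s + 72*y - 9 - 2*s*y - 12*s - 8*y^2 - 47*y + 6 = 6*s - 8*y^2 + y*(25 - 2*s) - 3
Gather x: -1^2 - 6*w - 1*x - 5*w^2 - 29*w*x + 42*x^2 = -5*w^2 - 6*w + 42*x^2 + x*(-29*w - 1) - 1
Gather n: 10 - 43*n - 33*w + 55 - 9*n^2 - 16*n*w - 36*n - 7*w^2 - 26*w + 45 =-9*n^2 + n*(-16*w - 79) - 7*w^2 - 59*w + 110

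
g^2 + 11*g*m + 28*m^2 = (g + 4*m)*(g + 7*m)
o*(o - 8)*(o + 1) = o^3 - 7*o^2 - 8*o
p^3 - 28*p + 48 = (p - 4)*(p - 2)*(p + 6)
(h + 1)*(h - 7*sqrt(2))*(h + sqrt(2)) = h^3 - 6*sqrt(2)*h^2 + h^2 - 14*h - 6*sqrt(2)*h - 14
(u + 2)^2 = u^2 + 4*u + 4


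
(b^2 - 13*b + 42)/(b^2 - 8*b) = (b^2 - 13*b + 42)/(b*(b - 8))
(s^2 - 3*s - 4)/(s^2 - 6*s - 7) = (s - 4)/(s - 7)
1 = 1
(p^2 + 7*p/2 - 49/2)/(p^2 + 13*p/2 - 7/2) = (2*p - 7)/(2*p - 1)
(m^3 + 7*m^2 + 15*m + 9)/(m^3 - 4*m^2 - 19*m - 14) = (m^2 + 6*m + 9)/(m^2 - 5*m - 14)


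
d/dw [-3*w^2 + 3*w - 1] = 3 - 6*w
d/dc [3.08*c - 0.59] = 3.08000000000000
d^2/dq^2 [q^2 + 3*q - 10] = 2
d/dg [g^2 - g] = 2*g - 1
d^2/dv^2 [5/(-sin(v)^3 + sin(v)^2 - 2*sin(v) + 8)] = 5*(9*sin(v)^6 - 11*sin(v)^5 - 4*sin(v)^4 + 82*sin(v)^3 - 46*sin(v)^2 - 20*sin(v) + 8)/((sin(v) - 2)^3*(sin(v)^2 + sin(v) + 4)^3)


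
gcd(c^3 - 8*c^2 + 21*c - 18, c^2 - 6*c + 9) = c^2 - 6*c + 9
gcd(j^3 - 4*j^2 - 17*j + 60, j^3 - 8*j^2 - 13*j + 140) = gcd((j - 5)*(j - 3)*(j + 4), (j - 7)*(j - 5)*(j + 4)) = j^2 - j - 20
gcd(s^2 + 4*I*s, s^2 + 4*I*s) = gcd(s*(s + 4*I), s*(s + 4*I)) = s^2 + 4*I*s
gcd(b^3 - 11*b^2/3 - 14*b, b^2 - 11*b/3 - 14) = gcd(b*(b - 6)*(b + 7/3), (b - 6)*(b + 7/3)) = b^2 - 11*b/3 - 14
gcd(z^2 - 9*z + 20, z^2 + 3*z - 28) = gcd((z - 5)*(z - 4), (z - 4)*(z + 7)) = z - 4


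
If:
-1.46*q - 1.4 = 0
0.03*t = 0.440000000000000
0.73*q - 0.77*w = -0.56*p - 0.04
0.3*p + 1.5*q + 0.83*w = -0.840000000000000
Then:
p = 1.45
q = -0.96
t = 14.67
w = 0.20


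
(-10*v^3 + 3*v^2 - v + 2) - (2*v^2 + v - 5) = -10*v^3 + v^2 - 2*v + 7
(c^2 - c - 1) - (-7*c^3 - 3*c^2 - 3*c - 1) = 7*c^3 + 4*c^2 + 2*c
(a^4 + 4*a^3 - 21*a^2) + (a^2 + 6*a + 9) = a^4 + 4*a^3 - 20*a^2 + 6*a + 9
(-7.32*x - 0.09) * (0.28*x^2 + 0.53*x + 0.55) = -2.0496*x^3 - 3.9048*x^2 - 4.0737*x - 0.0495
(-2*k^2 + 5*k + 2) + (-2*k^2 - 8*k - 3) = -4*k^2 - 3*k - 1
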